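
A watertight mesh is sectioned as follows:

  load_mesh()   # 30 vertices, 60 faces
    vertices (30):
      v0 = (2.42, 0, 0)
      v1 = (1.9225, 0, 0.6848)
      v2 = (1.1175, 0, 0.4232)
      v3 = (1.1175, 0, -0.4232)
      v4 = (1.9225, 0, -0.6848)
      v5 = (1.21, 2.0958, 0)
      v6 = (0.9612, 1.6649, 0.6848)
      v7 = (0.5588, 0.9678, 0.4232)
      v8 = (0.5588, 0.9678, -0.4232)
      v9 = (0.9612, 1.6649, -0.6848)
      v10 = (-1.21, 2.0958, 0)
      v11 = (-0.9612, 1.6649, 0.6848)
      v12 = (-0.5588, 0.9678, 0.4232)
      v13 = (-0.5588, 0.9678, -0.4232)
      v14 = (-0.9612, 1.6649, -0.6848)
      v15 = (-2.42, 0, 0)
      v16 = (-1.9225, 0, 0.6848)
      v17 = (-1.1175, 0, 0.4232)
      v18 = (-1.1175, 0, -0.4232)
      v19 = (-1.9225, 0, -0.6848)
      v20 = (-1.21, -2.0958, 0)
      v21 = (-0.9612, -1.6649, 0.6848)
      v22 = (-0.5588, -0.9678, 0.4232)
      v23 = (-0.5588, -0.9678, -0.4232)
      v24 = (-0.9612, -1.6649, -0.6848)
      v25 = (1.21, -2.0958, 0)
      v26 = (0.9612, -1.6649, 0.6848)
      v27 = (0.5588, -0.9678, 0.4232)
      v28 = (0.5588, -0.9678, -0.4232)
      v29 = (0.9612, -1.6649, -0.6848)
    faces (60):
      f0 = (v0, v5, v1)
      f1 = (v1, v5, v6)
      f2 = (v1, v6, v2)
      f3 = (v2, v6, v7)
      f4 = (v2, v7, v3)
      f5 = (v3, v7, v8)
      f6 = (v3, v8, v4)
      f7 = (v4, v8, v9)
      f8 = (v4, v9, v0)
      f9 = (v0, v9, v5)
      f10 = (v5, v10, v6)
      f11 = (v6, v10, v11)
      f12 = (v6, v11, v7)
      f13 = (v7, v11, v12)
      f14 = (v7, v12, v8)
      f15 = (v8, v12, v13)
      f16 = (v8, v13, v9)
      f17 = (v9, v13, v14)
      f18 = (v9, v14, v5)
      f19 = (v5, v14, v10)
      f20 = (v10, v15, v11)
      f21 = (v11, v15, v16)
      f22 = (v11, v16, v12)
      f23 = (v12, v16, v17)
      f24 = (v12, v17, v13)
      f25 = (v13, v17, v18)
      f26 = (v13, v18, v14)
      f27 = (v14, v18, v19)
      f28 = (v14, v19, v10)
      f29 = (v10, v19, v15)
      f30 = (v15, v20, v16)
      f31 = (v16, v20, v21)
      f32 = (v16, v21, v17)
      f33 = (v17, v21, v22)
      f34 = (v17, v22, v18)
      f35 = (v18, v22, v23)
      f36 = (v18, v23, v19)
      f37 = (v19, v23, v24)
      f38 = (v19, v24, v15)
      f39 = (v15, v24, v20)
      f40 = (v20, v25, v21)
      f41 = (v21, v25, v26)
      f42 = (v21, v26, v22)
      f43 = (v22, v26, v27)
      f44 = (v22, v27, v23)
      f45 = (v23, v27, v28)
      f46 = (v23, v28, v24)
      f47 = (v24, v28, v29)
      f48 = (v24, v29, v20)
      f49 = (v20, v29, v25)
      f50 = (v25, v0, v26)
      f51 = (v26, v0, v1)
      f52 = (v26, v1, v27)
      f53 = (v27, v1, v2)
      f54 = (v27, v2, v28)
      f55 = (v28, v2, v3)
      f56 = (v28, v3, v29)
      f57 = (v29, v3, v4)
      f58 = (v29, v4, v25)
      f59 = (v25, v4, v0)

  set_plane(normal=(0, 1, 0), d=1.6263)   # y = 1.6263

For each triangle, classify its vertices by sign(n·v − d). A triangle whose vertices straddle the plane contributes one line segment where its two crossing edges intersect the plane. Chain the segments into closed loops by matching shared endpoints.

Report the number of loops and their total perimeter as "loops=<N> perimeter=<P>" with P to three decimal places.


Straddling triangles (18 of 60):
  (v0,v5,v1) [-+-] → (1.48106, 1.6263, 0)–(1.36961, 1.6263, 0.153409)  len=0.1896
  (v1,v5,v6) [-++] → (1.36961, 1.6263, 0.153409)–(0.983487, 1.6263, 0.6848)  len=0.6569
  (v1,v6,v2) [-+-] → (0.983487, 1.6263, 0.6848)–(0.964824, 1.6263, 0.678735)  len=0.0196
  (v2,v6,v7) [-+-] → (0.964824, 1.6263, 0.678735)–(0.938918, 1.6263, 0.670315)  len=0.0272
  (v4,v8,v9) [--+] → (0.938918, 1.6263, -0.670315)–(0.983487, 1.6263, -0.6848)  len=0.0469
  (v4,v9,v0) [-+-] → (0.983487, 1.6263, -0.6848)–(0.995022, 1.6263, -0.668923)  len=0.0196
  (v0,v9,v5) [-++] → (0.995022, 1.6263, -0.668923)–(1.48106, 1.6263, 0)  len=0.8269
  (v6,v11,v7) [++-] → (-0.877034, 1.6263, 0.670315)–(0.938918, 1.6263, 0.670315)  len=1.8160
  (v7,v11,v12) [-+-] → (-0.877034, 1.6263, 0.670315)–(-0.938918, 1.6263, 0.670315)  len=0.0619
  (v8,v13,v9) [--+] → (0.877034, 1.6263, -0.670315)–(0.938918, 1.6263, -0.670315)  len=0.0619
  (v9,v13,v14) [+-+] → (0.877034, 1.6263, -0.670315)–(-0.938918, 1.6263, -0.670315)  len=1.8160
  (v10,v15,v11) [+-+] → (-1.48106, 1.6263, 0)–(-0.995022, 1.6263, 0.668923)  len=0.8269
  (v11,v15,v16) [+--] → (-0.995022, 1.6263, 0.668923)–(-0.983487, 1.6263, 0.6848)  len=0.0196
  (v11,v16,v12) [+--] → (-0.983487, 1.6263, 0.6848)–(-0.938918, 1.6263, 0.670315)  len=0.0469
  (v13,v18,v14) [--+] → (-0.964824, 1.6263, -0.678735)–(-0.938918, 1.6263, -0.670315)  len=0.0272
  (v14,v18,v19) [+--] → (-0.964824, 1.6263, -0.678735)–(-0.983487, 1.6263, -0.6848)  len=0.0196
  (v14,v19,v10) [+-+] → (-0.983487, 1.6263, -0.6848)–(-1.36961, 1.6263, -0.153409)  len=0.6569
  (v10,v19,v15) [+--] → (-1.36961, 1.6263, -0.153409)–(-1.48106, 1.6263, 0)  len=0.1896

Chained into 1 loop(s):
  loop 1: 18 segments, perimeter = 7.3291
Total perimeter = 7.329

loops=1 perimeter=7.329


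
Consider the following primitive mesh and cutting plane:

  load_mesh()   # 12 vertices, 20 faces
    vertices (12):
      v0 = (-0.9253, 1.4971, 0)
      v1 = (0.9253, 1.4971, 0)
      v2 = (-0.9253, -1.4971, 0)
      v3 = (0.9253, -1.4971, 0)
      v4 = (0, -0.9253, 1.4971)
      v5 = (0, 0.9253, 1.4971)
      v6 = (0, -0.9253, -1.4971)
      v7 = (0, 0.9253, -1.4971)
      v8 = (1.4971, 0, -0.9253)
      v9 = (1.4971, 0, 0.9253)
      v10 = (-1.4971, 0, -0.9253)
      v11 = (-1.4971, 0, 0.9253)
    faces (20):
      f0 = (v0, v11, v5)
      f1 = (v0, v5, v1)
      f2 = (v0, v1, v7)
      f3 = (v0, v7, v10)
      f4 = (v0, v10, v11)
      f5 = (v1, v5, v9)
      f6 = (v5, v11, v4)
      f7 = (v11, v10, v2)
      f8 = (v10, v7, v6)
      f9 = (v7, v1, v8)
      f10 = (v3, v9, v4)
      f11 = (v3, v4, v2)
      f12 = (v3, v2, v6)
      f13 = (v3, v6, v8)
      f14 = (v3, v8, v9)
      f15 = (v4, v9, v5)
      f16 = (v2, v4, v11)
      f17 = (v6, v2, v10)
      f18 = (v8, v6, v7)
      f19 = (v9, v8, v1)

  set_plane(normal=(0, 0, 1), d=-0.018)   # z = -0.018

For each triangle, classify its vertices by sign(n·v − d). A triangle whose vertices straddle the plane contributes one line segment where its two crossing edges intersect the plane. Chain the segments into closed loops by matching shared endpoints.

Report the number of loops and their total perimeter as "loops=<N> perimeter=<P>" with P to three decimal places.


Straddling triangles (10 of 20):
  (v0,v1,v7) [++-] → (0.914175, 1.49023, -0.018)–(-0.914175, 1.49023, -0.018)  len=1.8283
  (v0,v7,v10) [+--] → (-0.914175, 1.49023, -0.018)–(-0.936423, 1.46798, -0.018)  len=0.0315
  (v0,v10,v11) [+-+] → (-0.936423, 1.46798, -0.018)–(-1.4971, 0, -0.018)  len=1.5714
  (v11,v10,v2) [+-+] → (-1.4971, 0, -0.018)–(-0.936423, -1.46798, -0.018)  len=1.5714
  (v7,v1,v8) [-+-] → (0.914175, 1.49023, -0.018)–(0.936423, 1.46798, -0.018)  len=0.0315
  (v3,v2,v6) [++-] → (-0.914175, -1.49023, -0.018)–(0.914175, -1.49023, -0.018)  len=1.8283
  (v3,v6,v8) [+--] → (0.914175, -1.49023, -0.018)–(0.936423, -1.46798, -0.018)  len=0.0315
  (v3,v8,v9) [+-+] → (0.936423, -1.46798, -0.018)–(1.4971, 0, -0.018)  len=1.5714
  (v6,v2,v10) [-+-] → (-0.914175, -1.49023, -0.018)–(-0.936423, -1.46798, -0.018)  len=0.0315
  (v9,v8,v1) [+-+] → (1.4971, 0, -0.018)–(0.936423, 1.46798, -0.018)  len=1.5714

Chained into 1 loop(s):
  loop 1: 10 segments, perimeter = 10.0682
Total perimeter = 10.068

loops=1 perimeter=10.068


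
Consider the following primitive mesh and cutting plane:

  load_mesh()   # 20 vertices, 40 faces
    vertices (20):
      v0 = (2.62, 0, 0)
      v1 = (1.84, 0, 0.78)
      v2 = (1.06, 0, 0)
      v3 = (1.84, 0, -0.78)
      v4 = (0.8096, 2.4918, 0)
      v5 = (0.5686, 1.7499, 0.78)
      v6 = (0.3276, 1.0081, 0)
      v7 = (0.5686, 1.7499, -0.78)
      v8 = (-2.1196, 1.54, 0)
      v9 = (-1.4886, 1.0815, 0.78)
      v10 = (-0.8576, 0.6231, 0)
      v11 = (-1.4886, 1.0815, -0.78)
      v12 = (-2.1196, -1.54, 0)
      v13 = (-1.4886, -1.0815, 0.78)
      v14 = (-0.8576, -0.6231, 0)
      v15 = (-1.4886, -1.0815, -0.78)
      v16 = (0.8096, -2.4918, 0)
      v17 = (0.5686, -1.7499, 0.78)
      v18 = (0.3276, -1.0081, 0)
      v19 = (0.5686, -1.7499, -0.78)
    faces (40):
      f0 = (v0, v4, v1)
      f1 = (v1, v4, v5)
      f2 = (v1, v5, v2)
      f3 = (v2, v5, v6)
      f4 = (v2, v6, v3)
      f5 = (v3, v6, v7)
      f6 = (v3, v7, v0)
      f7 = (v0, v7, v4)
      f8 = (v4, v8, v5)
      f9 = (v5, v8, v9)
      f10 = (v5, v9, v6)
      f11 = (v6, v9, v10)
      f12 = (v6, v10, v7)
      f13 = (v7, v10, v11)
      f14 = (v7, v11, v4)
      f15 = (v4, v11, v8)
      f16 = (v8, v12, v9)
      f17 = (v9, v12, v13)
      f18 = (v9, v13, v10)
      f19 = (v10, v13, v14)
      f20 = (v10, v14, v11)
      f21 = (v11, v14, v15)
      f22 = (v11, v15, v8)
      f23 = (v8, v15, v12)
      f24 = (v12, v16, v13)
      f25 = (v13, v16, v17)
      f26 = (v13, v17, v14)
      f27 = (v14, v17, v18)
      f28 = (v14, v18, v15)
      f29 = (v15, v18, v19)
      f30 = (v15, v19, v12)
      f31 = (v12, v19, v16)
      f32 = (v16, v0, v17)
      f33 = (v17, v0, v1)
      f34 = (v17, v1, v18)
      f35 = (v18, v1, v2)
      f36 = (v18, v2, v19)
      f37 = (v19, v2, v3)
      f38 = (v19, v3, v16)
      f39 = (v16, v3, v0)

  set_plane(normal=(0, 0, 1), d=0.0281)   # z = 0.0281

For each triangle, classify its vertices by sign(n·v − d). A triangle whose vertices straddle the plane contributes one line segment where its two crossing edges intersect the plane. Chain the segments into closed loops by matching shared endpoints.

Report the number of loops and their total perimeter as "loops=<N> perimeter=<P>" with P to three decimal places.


loops=2 perimeter=21.631

Straddling triangles (20 of 40):
  (v0,v4,v1) [--+] → (0.846721, 2.40203, 0.0281)–(2.5919, 0, 0.0281)  len=2.9691
  (v1,v4,v5) [+-+] → (0.846721, 2.40203, 0.0281)–(0.800918, 2.46507, 0.0281)  len=0.0779
  (v1,v5,v2) [++-] → (1.0423, 0.0630413, 0.0281)–(1.0881, 0, 0.0281)  len=0.0779
  (v2,v5,v6) [-+-] → (1.0423, 0.0630413, 0.0281)–(0.336282, 1.03482, 0.0281)  len=1.2012
  (v4,v8,v5) [--+] → (-2.02276, 1.54756, 0.0281)–(0.800918, 2.46507, 0.0281)  len=2.9690
  (v5,v8,v9) [+-+] → (-2.02276, 1.54756, 0.0281)–(-2.09687, 1.52348, 0.0281)  len=0.0779
  (v5,v9,v6) [++-] → (0.26217, 1.01074, 0.0281)–(0.336282, 1.03482, 0.0281)  len=0.0779
  (v6,v9,v10) [-+-] → (0.26217, 1.01074, 0.0281)–(-0.880332, 0.639614, 0.0281)  len=1.2013
  (v8,v12,v9) [--+] → (-2.09687, -1.44556, 0.0281)–(-2.09687, 1.52348, 0.0281)  len=2.9690
  (v9,v12,v13) [+-+] → (-2.09687, -1.44556, 0.0281)–(-2.09687, -1.52348, 0.0281)  len=0.0779
  (v9,v13,v10) [++-] → (-0.880332, 0.561691, 0.0281)–(-0.880332, 0.639614, 0.0281)  len=0.0779
  (v10,v13,v14) [-+-] → (-0.880332, 0.561691, 0.0281)–(-0.880332, -0.639614, 0.0281)  len=1.2013
  (v12,v16,v13) [--+] → (0.726806, -2.44099, 0.0281)–(-2.09687, -1.52348, 0.0281)  len=2.9690
  (v13,v16,v17) [+-+] → (0.726806, -2.44099, 0.0281)–(0.800918, -2.46507, 0.0281)  len=0.0779
  (v13,v17,v14) [++-] → (-0.80622, -0.663694, 0.0281)–(-0.880332, -0.639614, 0.0281)  len=0.0779
  (v14,v17,v18) [-+-] → (-0.80622, -0.663694, 0.0281)–(0.336282, -1.03482, 0.0281)  len=1.2013
  (v16,v0,v17) [--+] → (2.5461, -0.0630413, 0.0281)–(0.800918, -2.46507, 0.0281)  len=2.9691
  (v17,v0,v1) [+-+] → (2.5461, -0.0630413, 0.0281)–(2.5919, 0, 0.0281)  len=0.0779
  (v17,v1,v18) [++-] → (0.382085, -0.971783, 0.0281)–(0.336282, -1.03482, 0.0281)  len=0.0779
  (v18,v1,v2) [-+-] → (0.382085, -0.971783, 0.0281)–(1.0881, 0, 0.0281)  len=1.2012

Chained into 2 loop(s):
  loop 1: 10 segments, perimeter = 15.2348
  loop 2: 10 segments, perimeter = 6.3958
Total perimeter = 21.631


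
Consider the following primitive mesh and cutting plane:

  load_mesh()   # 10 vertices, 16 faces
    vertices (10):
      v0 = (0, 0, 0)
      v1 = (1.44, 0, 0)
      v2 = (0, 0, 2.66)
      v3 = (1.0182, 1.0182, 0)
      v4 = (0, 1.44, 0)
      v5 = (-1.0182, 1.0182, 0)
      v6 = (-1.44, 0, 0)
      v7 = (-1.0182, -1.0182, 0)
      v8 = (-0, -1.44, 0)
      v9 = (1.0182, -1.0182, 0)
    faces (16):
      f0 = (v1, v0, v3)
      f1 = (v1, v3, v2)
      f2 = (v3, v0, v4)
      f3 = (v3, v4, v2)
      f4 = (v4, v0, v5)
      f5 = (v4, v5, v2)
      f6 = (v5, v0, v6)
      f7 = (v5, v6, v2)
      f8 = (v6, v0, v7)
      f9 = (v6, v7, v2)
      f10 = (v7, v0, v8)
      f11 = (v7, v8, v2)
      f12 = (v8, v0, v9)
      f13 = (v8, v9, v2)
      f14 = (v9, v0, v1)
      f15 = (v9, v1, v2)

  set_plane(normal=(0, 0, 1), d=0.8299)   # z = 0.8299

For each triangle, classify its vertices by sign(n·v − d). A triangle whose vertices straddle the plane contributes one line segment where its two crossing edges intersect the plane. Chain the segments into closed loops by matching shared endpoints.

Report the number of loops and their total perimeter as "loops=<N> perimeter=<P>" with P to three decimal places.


Straddling triangles (8 of 16):
  (v1,v3,v2) [--+] → (0.700529, 0.700529, 0.8299)–(0.990731, 0, 0.8299)  len=0.7583
  (v3,v4,v2) [--+] → (0, 0.990731, 0.8299)–(0.700529, 0.700529, 0.8299)  len=0.7583
  (v4,v5,v2) [--+] → (-0.700529, 0.700529, 0.8299)–(0, 0.990731, 0.8299)  len=0.7583
  (v5,v6,v2) [--+] → (-0.990731, 0, 0.8299)–(-0.700529, 0.700529, 0.8299)  len=0.7583
  (v6,v7,v2) [--+] → (-0.700529, -0.700529, 0.8299)–(-0.990731, 0, 0.8299)  len=0.7583
  (v7,v8,v2) [--+] → (0, -0.990731, 0.8299)–(-0.700529, -0.700529, 0.8299)  len=0.7583
  (v8,v9,v2) [--+] → (0.700529, -0.700529, 0.8299)–(0, -0.990731, 0.8299)  len=0.7583
  (v9,v1,v2) [--+] → (0.990731, 0, 0.8299)–(0.700529, -0.700529, 0.8299)  len=0.7583

Chained into 1 loop(s):
  loop 1: 8 segments, perimeter = 6.0661
Total perimeter = 6.066

loops=1 perimeter=6.066


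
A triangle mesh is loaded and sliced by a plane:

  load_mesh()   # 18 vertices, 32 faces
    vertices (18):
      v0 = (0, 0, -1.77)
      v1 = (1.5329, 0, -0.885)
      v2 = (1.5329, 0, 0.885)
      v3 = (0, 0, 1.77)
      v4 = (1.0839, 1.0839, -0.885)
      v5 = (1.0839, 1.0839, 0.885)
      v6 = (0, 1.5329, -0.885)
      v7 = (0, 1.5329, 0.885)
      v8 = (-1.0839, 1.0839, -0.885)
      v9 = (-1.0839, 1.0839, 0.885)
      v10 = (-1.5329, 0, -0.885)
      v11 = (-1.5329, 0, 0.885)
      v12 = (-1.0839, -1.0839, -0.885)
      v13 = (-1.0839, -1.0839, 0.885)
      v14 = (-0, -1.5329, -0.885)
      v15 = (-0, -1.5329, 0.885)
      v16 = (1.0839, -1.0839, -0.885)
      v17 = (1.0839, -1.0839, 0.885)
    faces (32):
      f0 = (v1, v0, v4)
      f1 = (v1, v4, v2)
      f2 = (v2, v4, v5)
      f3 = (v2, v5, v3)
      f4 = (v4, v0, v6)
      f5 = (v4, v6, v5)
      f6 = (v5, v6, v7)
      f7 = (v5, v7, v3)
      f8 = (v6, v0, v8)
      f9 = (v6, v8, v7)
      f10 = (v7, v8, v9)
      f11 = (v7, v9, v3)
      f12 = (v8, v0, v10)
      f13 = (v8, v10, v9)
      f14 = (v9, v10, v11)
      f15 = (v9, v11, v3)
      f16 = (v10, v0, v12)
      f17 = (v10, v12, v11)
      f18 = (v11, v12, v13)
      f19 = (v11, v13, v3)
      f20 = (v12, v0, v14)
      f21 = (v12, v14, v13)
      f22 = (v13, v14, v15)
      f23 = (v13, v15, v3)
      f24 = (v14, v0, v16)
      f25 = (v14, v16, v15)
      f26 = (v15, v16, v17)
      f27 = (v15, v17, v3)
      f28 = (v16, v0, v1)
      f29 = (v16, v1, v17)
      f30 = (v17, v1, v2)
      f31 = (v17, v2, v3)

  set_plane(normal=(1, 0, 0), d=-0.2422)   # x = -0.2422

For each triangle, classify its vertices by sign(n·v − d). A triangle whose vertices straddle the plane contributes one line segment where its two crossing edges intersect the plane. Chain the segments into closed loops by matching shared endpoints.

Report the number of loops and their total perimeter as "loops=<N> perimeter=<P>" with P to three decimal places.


loops=1 perimeter=10.034

Straddling triangles (12 of 32):
  (v6,v0,v8) [++-] → (-0.2422, 0.2422, -1.57224)–(-0.2422, 1.43257, -0.885)  len=1.3745
  (v6,v8,v7) [+-+] → (-0.2422, 1.43257, -0.885)–(-0.2422, 1.43257, 0.489489)  len=1.3745
  (v7,v8,v9) [+--] → (-0.2422, 1.43257, 0.489489)–(-0.2422, 1.43257, 0.885)  len=0.3955
  (v7,v9,v3) [+-+] → (-0.2422, 1.43257, 0.885)–(-0.2422, 0.2422, 1.57224)  len=1.3745
  (v8,v0,v10) [-+-] → (-0.2422, 0.2422, -1.57224)–(-0.2422, 0, -1.63017)  len=0.2490
  (v9,v11,v3) [--+] → (-0.2422, 0, 1.63017)–(-0.2422, 0.2422, 1.57224)  len=0.2490
  (v10,v0,v12) [-+-] → (-0.2422, 0, -1.63017)–(-0.2422, -0.2422, -1.57224)  len=0.2490
  (v11,v13,v3) [--+] → (-0.2422, -0.2422, 1.57224)–(-0.2422, 0, 1.63017)  len=0.2490
  (v12,v0,v14) [-++] → (-0.2422, -0.2422, -1.57224)–(-0.2422, -1.43257, -0.885)  len=1.3745
  (v12,v14,v13) [-+-] → (-0.2422, -1.43257, -0.885)–(-0.2422, -1.43257, -0.489489)  len=0.3955
  (v13,v14,v15) [-++] → (-0.2422, -1.43257, -0.489489)–(-0.2422, -1.43257, 0.885)  len=1.3745
  (v13,v15,v3) [-++] → (-0.2422, -1.43257, 0.885)–(-0.2422, -0.2422, 1.57224)  len=1.3745

Chained into 1 loop(s):
  loop 1: 12 segments, perimeter = 10.0342
Total perimeter = 10.034


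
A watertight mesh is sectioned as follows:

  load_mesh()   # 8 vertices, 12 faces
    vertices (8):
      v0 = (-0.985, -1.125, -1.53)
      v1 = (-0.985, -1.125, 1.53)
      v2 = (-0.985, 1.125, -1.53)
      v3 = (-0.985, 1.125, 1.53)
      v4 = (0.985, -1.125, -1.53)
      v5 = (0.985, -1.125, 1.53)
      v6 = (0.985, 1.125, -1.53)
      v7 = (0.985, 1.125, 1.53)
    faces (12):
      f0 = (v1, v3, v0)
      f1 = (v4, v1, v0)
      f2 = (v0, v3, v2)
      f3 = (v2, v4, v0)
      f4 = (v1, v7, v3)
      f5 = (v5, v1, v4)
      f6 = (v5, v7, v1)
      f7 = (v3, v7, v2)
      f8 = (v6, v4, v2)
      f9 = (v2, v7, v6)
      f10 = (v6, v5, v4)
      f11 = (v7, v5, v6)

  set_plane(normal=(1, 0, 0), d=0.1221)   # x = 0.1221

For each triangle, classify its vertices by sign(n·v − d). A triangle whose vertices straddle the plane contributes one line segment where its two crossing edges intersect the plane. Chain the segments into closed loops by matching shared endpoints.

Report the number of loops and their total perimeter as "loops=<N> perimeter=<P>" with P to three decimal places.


Straddling triangles (8 of 12):
  (v4,v1,v0) [+--] → (0.1221, -1.125, -0.189658)–(0.1221, -1.125, -1.53)  len=1.3403
  (v2,v4,v0) [-+-] → (0.1221, -0.139454, -1.53)–(0.1221, -1.125, -1.53)  len=0.9855
  (v1,v7,v3) [-+-] → (0.1221, 0.139454, 1.53)–(0.1221, 1.125, 1.53)  len=0.9855
  (v5,v1,v4) [+-+] → (0.1221, -1.125, 1.53)–(0.1221, -1.125, -0.189658)  len=1.7197
  (v5,v7,v1) [++-] → (0.1221, 0.139454, 1.53)–(0.1221, -1.125, 1.53)  len=1.2645
  (v3,v7,v2) [-+-] → (0.1221, 1.125, 1.53)–(0.1221, 1.125, 0.189658)  len=1.3403
  (v6,v4,v2) [++-] → (0.1221, -0.139454, -1.53)–(0.1221, 1.125, -1.53)  len=1.2645
  (v2,v7,v6) [-++] → (0.1221, 1.125, 0.189658)–(0.1221, 1.125, -1.53)  len=1.7197

Chained into 1 loop(s):
  loop 1: 8 segments, perimeter = 10.6200
Total perimeter = 10.620

loops=1 perimeter=10.620


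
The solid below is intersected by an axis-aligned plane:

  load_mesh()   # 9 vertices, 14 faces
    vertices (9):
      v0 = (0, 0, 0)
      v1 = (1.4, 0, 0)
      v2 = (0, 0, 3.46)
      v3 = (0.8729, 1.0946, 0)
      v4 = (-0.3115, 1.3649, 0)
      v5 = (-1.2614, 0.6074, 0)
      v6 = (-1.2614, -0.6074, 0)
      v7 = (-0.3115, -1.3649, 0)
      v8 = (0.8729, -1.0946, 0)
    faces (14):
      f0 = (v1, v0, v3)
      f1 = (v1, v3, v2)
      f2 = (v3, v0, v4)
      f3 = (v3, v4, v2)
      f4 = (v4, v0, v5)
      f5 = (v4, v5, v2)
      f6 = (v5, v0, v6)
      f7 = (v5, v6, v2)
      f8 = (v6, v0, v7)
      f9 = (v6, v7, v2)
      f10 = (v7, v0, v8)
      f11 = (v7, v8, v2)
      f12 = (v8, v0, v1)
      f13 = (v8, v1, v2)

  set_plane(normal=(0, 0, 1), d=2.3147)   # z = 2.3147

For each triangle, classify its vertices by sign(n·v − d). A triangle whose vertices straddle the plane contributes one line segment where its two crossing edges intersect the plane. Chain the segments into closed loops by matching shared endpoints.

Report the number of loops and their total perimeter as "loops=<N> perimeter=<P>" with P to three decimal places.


loops=1 perimeter=2.815

Straddling triangles (7 of 14):
  (v1,v3,v2) [--+] → (0.28894, 0.362325, 2.3147)–(0.463416, 0, 2.3147)  len=0.4021
  (v3,v4,v2) [--+] → (-0.10311, 0.451798, 2.3147)–(0.28894, 0.362325, 2.3147)  len=0.4021
  (v4,v5,v2) [--+] → (-0.417538, 0.201056, 2.3147)–(-0.10311, 0.451798, 2.3147)  len=0.4022
  (v5,v6,v2) [--+] → (-0.417538, -0.201056, 2.3147)–(-0.417538, 0.201056, 2.3147)  len=0.4021
  (v6,v7,v2) [--+] → (-0.10311, -0.451798, 2.3147)–(-0.417538, -0.201056, 2.3147)  len=0.4022
  (v7,v8,v2) [--+] → (0.28894, -0.362325, 2.3147)–(-0.10311, -0.451798, 2.3147)  len=0.4021
  (v8,v1,v2) [--+] → (0.463416, 0, 2.3147)–(0.28894, -0.362325, 2.3147)  len=0.4021

Chained into 1 loop(s):
  loop 1: 7 segments, perimeter = 2.8150
Total perimeter = 2.815


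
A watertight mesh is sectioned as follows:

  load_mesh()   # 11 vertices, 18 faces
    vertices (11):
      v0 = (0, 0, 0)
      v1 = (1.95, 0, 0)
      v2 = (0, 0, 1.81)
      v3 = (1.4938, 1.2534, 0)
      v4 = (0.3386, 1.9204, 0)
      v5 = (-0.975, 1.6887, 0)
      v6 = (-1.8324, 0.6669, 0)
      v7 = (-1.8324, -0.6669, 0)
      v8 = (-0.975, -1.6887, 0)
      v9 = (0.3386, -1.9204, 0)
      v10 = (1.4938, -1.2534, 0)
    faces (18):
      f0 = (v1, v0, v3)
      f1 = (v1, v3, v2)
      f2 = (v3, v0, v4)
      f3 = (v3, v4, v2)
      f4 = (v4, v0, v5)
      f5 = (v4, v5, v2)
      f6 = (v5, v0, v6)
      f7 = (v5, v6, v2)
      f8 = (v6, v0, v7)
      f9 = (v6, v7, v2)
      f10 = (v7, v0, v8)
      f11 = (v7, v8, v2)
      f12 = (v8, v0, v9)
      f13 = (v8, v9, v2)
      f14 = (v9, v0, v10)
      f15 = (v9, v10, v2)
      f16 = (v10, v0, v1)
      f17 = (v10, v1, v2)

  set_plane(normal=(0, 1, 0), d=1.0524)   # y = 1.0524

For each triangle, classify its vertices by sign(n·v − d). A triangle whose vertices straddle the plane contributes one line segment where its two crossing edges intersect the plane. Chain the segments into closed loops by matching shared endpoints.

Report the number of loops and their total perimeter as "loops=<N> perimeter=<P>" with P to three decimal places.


loops=1 perimeter=6.630

Straddling triangles (8 of 18):
  (v1,v0,v3) [--+] → (1.25425, 1.0524, 0)–(1.56696, 1.0524, 0)  len=0.3127
  (v1,v3,v2) [-+-] → (1.56696, 1.0524, 0)–(1.25425, 1.0524, 0.290258)  len=0.4267
  (v3,v0,v4) [+-+] → (1.25425, 1.0524, 0)–(0.185556, 1.0524, 0)  len=1.0687
  (v3,v4,v2) [++-] → (0.185556, 1.0524, 0.8181)–(1.25425, 1.0524, 0.290258)  len=1.1919
  (v4,v0,v5) [+-+] → (0.185556, 1.0524, 0)–(-0.607621, 1.0524, 0)  len=0.7932
  (v4,v5,v2) [++-] → (-0.607621, 1.0524, 0.682006)–(0.185556, 1.0524, 0.8181)  len=0.8048
  (v5,v0,v6) [+--] → (-0.607621, 1.0524, 0)–(-1.50892, 1.0524, 0)  len=0.9013
  (v5,v6,v2) [+--] → (-1.50892, 1.0524, 0)–(-0.607621, 1.0524, 0.682006)  len=1.1303

Chained into 1 loop(s):
  loop 1: 8 segments, perimeter = 6.6295
Total perimeter = 6.630


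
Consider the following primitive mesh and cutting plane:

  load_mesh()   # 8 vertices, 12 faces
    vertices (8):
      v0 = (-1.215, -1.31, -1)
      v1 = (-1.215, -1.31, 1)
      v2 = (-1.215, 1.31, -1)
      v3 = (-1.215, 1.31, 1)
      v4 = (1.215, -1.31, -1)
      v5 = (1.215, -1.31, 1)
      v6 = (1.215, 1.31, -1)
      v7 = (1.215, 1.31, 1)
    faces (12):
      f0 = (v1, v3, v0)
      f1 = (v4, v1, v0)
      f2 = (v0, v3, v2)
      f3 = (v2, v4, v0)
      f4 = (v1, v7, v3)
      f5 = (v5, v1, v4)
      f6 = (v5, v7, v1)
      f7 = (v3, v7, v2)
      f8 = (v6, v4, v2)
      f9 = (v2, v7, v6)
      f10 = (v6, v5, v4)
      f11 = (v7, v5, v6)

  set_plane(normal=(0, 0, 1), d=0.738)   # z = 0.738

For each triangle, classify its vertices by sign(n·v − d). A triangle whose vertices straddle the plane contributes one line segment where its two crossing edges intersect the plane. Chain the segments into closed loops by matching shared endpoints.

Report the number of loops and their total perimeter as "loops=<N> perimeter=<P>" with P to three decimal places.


loops=1 perimeter=10.100

Straddling triangles (8 of 12):
  (v1,v3,v0) [++-] → (-1.215, 0.96678, 0.738)–(-1.215, -1.31, 0.738)  len=2.2768
  (v4,v1,v0) [-+-] → (-0.89667, -1.31, 0.738)–(-1.215, -1.31, 0.738)  len=0.3183
  (v0,v3,v2) [-+-] → (-1.215, 0.96678, 0.738)–(-1.215, 1.31, 0.738)  len=0.3432
  (v5,v1,v4) [++-] → (-0.89667, -1.31, 0.738)–(1.215, -1.31, 0.738)  len=2.1117
  (v3,v7,v2) [++-] → (0.89667, 1.31, 0.738)–(-1.215, 1.31, 0.738)  len=2.1117
  (v2,v7,v6) [-+-] → (0.89667, 1.31, 0.738)–(1.215, 1.31, 0.738)  len=0.3183
  (v6,v5,v4) [-+-] → (1.215, -0.96678, 0.738)–(1.215, -1.31, 0.738)  len=0.3432
  (v7,v5,v6) [++-] → (1.215, -0.96678, 0.738)–(1.215, 1.31, 0.738)  len=2.2768

Chained into 1 loop(s):
  loop 1: 8 segments, perimeter = 10.1000
Total perimeter = 10.100


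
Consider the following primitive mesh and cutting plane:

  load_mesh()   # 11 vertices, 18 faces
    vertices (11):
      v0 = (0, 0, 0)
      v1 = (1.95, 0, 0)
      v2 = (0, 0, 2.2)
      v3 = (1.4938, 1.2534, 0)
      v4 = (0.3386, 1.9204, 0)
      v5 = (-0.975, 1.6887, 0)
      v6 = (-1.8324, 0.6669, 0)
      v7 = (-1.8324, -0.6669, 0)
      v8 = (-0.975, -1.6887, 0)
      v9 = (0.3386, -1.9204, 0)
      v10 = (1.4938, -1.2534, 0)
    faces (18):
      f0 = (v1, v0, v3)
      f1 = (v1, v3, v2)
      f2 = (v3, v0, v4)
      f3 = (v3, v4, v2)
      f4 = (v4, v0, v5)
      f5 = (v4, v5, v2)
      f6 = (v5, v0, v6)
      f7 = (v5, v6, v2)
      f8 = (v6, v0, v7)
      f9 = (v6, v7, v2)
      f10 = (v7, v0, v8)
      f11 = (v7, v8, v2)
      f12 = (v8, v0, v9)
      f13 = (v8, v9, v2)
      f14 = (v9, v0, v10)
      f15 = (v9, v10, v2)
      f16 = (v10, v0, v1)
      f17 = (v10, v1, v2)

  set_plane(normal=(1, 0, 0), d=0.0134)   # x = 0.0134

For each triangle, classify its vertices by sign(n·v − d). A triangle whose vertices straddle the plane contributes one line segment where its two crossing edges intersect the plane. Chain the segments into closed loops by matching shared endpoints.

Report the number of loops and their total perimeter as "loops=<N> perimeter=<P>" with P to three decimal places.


loops=1 perimeter=9.472

Straddling triangles (12 of 18):
  (v1,v0,v3) [+-+] → (0.0134, 0, 0)–(0.0134, 0.0112435, 0)  len=0.0112
  (v1,v3,v2) [++-] → (0.0134, 0.0112435, 2.18027)–(0.0134, 0, 2.18488)  len=0.0122
  (v3,v0,v4) [+-+] → (0.0134, 0.0112435, 0)–(0.0134, 0.0759993, 0)  len=0.0648
  (v3,v4,v2) [++-] → (0.0134, 0.0759993, 2.11294)–(0.0134, 0.0112435, 2.18027)  len=0.0934
  (v4,v0,v5) [+--] → (0.0134, 0.0759993, 0)–(0.0134, 1.86304, 0)  len=1.7870
  (v4,v5,v2) [+--] → (0.0134, 1.86304, 0)–(0.0134, 0.0759993, 2.11294)  len=2.7673
  (v8,v0,v9) [--+] → (0.0134, -0.0759993, 0)–(0.0134, -1.86304, 0)  len=1.7870
  (v8,v9,v2) [-+-] → (0.0134, -1.86304, 0)–(0.0134, -0.0759993, 2.11294)  len=2.7673
  (v9,v0,v10) [+-+] → (0.0134, -0.0759993, 0)–(0.0134, -0.0112435, 0)  len=0.0648
  (v9,v10,v2) [++-] → (0.0134, -0.0112435, 2.18027)–(0.0134, -0.0759993, 2.11294)  len=0.0934
  (v10,v0,v1) [+-+] → (0.0134, -0.0112435, 0)–(0.0134, 0, 0)  len=0.0112
  (v10,v1,v2) [++-] → (0.0134, 0, 2.18488)–(0.0134, -0.0112435, 2.18027)  len=0.0122

Chained into 1 loop(s):
  loop 1: 12 segments, perimeter = 9.4718
Total perimeter = 9.472


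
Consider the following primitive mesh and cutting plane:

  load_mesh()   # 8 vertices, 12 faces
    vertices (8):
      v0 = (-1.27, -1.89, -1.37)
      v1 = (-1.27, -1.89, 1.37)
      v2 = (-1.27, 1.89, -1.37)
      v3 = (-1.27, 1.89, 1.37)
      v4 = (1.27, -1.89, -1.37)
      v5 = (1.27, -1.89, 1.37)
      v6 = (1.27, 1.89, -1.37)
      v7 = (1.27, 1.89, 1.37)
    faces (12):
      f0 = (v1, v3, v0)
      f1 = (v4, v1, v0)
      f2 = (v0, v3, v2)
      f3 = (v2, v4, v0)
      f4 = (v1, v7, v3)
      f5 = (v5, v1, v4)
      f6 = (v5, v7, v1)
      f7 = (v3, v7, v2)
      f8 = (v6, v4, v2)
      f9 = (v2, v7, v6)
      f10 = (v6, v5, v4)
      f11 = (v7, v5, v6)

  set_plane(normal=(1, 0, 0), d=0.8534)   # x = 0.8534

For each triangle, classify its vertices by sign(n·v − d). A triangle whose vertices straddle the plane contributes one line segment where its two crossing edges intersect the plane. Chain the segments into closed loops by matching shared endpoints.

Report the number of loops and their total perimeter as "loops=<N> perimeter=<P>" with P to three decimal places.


Straddling triangles (8 of 12):
  (v4,v1,v0) [+--] → (0.8534, -1.89, -0.920597)–(0.8534, -1.89, -1.37)  len=0.4494
  (v2,v4,v0) [-+-] → (0.8534, -1.27002, -1.37)–(0.8534, -1.89, -1.37)  len=0.6200
  (v1,v7,v3) [-+-] → (0.8534, 1.27002, 1.37)–(0.8534, 1.89, 1.37)  len=0.6200
  (v5,v1,v4) [+-+] → (0.8534, -1.89, 1.37)–(0.8534, -1.89, -0.920597)  len=2.2906
  (v5,v7,v1) [++-] → (0.8534, 1.27002, 1.37)–(0.8534, -1.89, 1.37)  len=3.1600
  (v3,v7,v2) [-+-] → (0.8534, 1.89, 1.37)–(0.8534, 1.89, 0.920597)  len=0.4494
  (v6,v4,v2) [++-] → (0.8534, -1.27002, -1.37)–(0.8534, 1.89, -1.37)  len=3.1600
  (v2,v7,v6) [-++] → (0.8534, 1.89, 0.920597)–(0.8534, 1.89, -1.37)  len=2.2906

Chained into 1 loop(s):
  loop 1: 8 segments, perimeter = 13.0400
Total perimeter = 13.040

loops=1 perimeter=13.040


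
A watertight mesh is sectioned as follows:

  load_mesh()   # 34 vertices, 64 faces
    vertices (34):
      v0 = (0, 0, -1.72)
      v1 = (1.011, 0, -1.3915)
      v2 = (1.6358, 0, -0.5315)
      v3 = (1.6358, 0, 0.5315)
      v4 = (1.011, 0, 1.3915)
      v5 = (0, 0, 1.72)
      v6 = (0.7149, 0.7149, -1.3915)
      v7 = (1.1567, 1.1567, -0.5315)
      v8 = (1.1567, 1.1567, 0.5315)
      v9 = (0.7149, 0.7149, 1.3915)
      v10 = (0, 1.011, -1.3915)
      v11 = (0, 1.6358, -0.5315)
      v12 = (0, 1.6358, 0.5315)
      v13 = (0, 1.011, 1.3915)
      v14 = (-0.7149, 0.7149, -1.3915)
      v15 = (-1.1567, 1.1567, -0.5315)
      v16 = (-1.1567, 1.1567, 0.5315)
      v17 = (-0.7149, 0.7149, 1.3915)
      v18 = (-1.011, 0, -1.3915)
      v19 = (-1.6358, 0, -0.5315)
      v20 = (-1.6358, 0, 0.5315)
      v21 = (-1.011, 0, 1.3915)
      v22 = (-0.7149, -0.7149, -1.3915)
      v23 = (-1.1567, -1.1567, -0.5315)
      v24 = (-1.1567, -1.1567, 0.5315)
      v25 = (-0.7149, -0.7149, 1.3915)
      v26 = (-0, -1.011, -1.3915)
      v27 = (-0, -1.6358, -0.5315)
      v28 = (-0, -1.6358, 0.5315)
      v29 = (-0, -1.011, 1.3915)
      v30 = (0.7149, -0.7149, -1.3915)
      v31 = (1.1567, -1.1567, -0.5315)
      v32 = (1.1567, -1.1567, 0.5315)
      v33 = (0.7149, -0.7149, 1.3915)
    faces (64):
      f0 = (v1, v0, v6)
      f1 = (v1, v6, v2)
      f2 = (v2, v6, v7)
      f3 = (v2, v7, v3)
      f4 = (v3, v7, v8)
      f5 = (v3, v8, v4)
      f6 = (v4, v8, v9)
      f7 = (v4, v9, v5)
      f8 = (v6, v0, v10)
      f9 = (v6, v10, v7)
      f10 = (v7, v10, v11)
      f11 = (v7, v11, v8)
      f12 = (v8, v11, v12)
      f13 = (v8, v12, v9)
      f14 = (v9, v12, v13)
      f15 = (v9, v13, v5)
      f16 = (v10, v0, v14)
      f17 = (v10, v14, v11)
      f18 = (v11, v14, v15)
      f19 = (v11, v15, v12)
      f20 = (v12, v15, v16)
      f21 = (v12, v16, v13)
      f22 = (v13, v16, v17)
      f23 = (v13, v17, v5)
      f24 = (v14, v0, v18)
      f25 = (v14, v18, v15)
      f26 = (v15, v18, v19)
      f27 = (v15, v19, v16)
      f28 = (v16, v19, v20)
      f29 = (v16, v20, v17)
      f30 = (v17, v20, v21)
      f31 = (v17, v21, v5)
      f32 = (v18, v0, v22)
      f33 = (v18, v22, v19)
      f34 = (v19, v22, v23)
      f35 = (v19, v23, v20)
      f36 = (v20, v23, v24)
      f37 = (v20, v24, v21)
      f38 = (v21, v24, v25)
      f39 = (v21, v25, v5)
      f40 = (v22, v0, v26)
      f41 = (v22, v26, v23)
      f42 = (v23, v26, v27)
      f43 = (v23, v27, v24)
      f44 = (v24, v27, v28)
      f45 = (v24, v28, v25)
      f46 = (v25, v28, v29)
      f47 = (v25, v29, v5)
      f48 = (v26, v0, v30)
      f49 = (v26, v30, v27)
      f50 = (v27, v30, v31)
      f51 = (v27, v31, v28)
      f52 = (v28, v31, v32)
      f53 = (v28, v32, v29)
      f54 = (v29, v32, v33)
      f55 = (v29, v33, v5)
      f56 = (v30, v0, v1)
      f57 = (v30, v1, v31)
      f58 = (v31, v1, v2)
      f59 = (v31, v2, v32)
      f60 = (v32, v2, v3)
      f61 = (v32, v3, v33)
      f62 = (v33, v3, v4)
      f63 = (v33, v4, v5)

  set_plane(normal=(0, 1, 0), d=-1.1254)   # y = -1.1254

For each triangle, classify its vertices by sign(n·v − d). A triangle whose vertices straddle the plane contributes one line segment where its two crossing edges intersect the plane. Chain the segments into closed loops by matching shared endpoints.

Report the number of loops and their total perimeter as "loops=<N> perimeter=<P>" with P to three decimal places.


loops=1 perimeter=7.609

Straddling triangles (18 of 64):
  (v19,v22,v23) [++-] → (-1.1254, -1.1254, -0.592428)–(-1.16966, -1.1254, -0.5315)  len=0.0753
  (v19,v23,v20) [+-+] → (-1.16966, -1.1254, -0.5315)–(-1.16966, -1.1254, -0.502735)  len=0.0288
  (v20,v23,v24) [+--] → (-1.16966, -1.1254, -0.502735)–(-1.16966, -1.1254, 0.5315)  len=1.0342
  (v20,v24,v21) [+-+] → (-1.16966, -1.1254, 0.5315)–(-1.15276, -1.1254, 0.554771)  len=0.0288
  (v21,v24,v25) [+-+] → (-1.15276, -1.1254, 0.554771)–(-1.1254, -1.1254, 0.592428)  len=0.0465
  (v22,v26,v23) [++-] → (-0.908212, -1.1254, -0.716249)–(-1.1254, -1.1254, -0.592428)  len=0.2500
  (v23,v26,v27) [-+-] → (-0.908212, -1.1254, -0.716249)–(0, -1.1254, -1.23404)  len=1.0454
  (v24,v28,v25) [--+] → (-0.396226, -1.1254, 1.00815)–(-1.1254, -1.1254, 0.592428)  len=0.8394
  (v25,v28,v29) [+-+] → (-0.396226, -1.1254, 1.00815)–(0, -1.1254, 1.23404)  len=0.4561
  (v26,v30,v27) [++-] → (0.396226, -1.1254, -1.00815)–(0, -1.1254, -1.23404)  len=0.4561
  (v27,v30,v31) [-+-] → (0.396226, -1.1254, -1.00815)–(1.1254, -1.1254, -0.592428)  len=0.8394
  (v28,v32,v29) [--+] → (0.908212, -1.1254, 0.716249)–(0, -1.1254, 1.23404)  len=1.0454
  (v29,v32,v33) [+-+] → (0.908212, -1.1254, 0.716249)–(1.1254, -1.1254, 0.592428)  len=0.2500
  (v30,v1,v31) [++-] → (1.15276, -1.1254, -0.554771)–(1.1254, -1.1254, -0.592428)  len=0.0465
  (v31,v1,v2) [-++] → (1.15276, -1.1254, -0.554771)–(1.16966, -1.1254, -0.5315)  len=0.0288
  (v31,v2,v32) [-+-] → (1.16966, -1.1254, -0.5315)–(1.16966, -1.1254, 0.502735)  len=1.0342
  (v32,v2,v3) [-++] → (1.16966, -1.1254, 0.502735)–(1.16966, -1.1254, 0.5315)  len=0.0288
  (v32,v3,v33) [-++] → (1.16966, -1.1254, 0.5315)–(1.1254, -1.1254, 0.592428)  len=0.0753

Chained into 1 loop(s):
  loop 1: 18 segments, perimeter = 7.6090
Total perimeter = 7.609


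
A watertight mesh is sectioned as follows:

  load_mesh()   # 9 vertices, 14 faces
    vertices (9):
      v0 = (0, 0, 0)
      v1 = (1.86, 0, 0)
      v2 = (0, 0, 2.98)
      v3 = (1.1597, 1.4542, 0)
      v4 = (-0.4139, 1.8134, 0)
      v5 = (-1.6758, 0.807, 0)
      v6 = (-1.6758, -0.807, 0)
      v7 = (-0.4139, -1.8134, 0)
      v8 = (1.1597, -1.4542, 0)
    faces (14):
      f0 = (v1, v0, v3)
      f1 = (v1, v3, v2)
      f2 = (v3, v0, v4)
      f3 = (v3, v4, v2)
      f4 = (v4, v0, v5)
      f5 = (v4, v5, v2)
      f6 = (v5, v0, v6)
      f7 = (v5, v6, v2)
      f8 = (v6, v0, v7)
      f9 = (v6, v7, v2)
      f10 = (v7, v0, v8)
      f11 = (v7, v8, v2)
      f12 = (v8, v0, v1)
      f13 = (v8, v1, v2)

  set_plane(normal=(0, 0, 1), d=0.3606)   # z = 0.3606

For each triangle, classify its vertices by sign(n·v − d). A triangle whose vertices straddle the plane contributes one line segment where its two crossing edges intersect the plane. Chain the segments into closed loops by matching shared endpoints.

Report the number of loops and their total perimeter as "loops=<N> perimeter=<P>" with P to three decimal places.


loops=1 perimeter=9.931

Straddling triangles (7 of 14):
  (v1,v3,v2) [--+] → (1.01937, 1.27823, 0.3606)–(1.63493, 0, 0.3606)  len=1.4187
  (v3,v4,v2) [--+] → (-0.363815, 1.59397, 0.3606)–(1.01937, 1.27823, 0.3606)  len=1.4188
  (v4,v5,v2) [--+] → (-1.47302, 0.709348, 0.3606)–(-0.363815, 1.59397, 0.3606)  len=1.4188
  (v5,v6,v2) [--+] → (-1.47302, -0.709348, 0.3606)–(-1.47302, 0.709348, 0.3606)  len=1.4187
  (v6,v7,v2) [--+] → (-0.363815, -1.59397, 0.3606)–(-1.47302, -0.709348, 0.3606)  len=1.4188
  (v7,v8,v2) [--+] → (1.01937, -1.27823, 0.3606)–(-0.363815, -1.59397, 0.3606)  len=1.4188
  (v8,v1,v2) [--+] → (1.63493, 0, 0.3606)–(1.01937, -1.27823, 0.3606)  len=1.4187

Chained into 1 loop(s):
  loop 1: 7 segments, perimeter = 9.9312
Total perimeter = 9.931


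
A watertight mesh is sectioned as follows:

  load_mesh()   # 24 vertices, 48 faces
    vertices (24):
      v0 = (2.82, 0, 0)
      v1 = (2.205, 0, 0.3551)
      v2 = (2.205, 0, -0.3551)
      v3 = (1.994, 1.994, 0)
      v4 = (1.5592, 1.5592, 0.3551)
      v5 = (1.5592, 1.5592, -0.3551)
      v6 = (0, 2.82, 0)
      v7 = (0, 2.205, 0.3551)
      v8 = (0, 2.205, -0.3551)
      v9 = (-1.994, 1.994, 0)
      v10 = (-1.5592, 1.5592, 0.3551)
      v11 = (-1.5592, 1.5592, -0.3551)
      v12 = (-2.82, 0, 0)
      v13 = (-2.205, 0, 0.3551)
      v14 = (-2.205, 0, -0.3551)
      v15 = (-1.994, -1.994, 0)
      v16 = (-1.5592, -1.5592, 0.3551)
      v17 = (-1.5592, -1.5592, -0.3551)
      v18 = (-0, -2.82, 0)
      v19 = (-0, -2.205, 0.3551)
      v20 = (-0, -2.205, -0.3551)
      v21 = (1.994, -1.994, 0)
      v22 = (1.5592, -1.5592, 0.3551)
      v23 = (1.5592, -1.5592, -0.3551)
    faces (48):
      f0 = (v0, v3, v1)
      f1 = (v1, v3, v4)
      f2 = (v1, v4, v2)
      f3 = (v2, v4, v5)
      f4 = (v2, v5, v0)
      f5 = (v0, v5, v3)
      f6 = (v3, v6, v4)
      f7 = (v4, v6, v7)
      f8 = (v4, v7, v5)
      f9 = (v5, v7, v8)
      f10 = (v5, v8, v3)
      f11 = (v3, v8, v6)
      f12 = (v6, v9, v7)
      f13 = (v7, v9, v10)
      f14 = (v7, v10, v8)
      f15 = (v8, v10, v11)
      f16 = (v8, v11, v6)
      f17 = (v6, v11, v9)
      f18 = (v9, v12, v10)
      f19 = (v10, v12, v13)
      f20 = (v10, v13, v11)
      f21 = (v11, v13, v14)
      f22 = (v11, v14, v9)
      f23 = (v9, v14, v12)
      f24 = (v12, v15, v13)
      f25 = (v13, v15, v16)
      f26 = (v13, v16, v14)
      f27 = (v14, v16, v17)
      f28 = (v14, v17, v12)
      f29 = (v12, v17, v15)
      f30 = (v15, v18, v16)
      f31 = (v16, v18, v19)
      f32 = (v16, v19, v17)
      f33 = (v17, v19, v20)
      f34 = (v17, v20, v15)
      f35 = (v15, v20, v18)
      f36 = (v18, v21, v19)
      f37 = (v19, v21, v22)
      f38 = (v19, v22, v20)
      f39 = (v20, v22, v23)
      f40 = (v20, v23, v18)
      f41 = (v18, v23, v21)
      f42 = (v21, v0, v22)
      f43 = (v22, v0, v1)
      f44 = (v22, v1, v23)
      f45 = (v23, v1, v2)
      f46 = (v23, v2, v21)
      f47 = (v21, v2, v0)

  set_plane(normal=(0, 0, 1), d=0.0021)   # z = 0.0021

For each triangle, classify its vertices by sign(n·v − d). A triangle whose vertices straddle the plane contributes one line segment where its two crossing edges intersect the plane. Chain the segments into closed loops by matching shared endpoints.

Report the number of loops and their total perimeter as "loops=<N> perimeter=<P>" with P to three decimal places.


loops=2 perimeter=30.745

Straddling triangles (32 of 48):
  (v0,v3,v1) [--+] → (1.99525, 1.98221, 0.0021)–(2.81636, 0, 0.0021)  len=2.1455
  (v1,v3,v4) [+-+] → (1.99525, 1.98221, 0.0021)–(1.99143, 1.99143, 0.0021)  len=0.0100
  (v1,v4,v2) [++-] → (1.88019, 0.78421, 0.0021)–(2.205, 0, 0.0021)  len=0.8488
  (v2,v4,v5) [-+-] → (1.88019, 0.78421, 0.0021)–(1.5592, 1.5592, 0.0021)  len=0.8388
  (v3,v6,v4) [--+] → (0.00922084, 2.81254, 0.0021)–(1.99143, 1.99143, 0.0021)  len=2.1455
  (v4,v6,v7) [+-+] → (0.00922084, 2.81254, 0.0021)–(0, 2.81636, 0.0021)  len=0.0100
  (v4,v7,v5) [++-] → (0.77499, 1.88401, 0.0021)–(1.5592, 1.5592, 0.0021)  len=0.8488
  (v5,v7,v8) [-+-] → (0.77499, 1.88401, 0.0021)–(0, 2.205, 0.0021)  len=0.8388
  (v6,v9,v7) [--+] → (-1.98221, 1.99525, 0.0021)–(0, 2.81636, 0.0021)  len=2.1455
  (v7,v9,v10) [+-+] → (-1.98221, 1.99525, 0.0021)–(-1.99143, 1.99143, 0.0021)  len=0.0100
  (v7,v10,v8) [++-] → (-0.78421, 1.88019, 0.0021)–(0, 2.205, 0.0021)  len=0.8488
  (v8,v10,v11) [-+-] → (-0.78421, 1.88019, 0.0021)–(-1.5592, 1.5592, 0.0021)  len=0.8388
  (v9,v12,v10) [--+] → (-2.81254, 0.00922084, 0.0021)–(-1.99143, 1.99143, 0.0021)  len=2.1455
  (v10,v12,v13) [+-+] → (-2.81254, 0.00922084, 0.0021)–(-2.81636, 0, 0.0021)  len=0.0100
  (v10,v13,v11) [++-] → (-1.88401, 0.77499, 0.0021)–(-1.5592, 1.5592, 0.0021)  len=0.8488
  (v11,v13,v14) [-+-] → (-1.88401, 0.77499, 0.0021)–(-2.205, 0, 0.0021)  len=0.8388
  (v12,v15,v13) [--+] → (-1.99525, -1.98221, 0.0021)–(-2.81636, 0, 0.0021)  len=2.1455
  (v13,v15,v16) [+-+] → (-1.99525, -1.98221, 0.0021)–(-1.99143, -1.99143, 0.0021)  len=0.0100
  (v13,v16,v14) [++-] → (-1.88019, -0.78421, 0.0021)–(-2.205, 0, 0.0021)  len=0.8488
  (v14,v16,v17) [-+-] → (-1.88019, -0.78421, 0.0021)–(-1.5592, -1.5592, 0.0021)  len=0.8388
  (v15,v18,v16) [--+] → (-0.00922084, -2.81254, 0.0021)–(-1.99143, -1.99143, 0.0021)  len=2.1455
  (v16,v18,v19) [+-+] → (-0.00922084, -2.81254, 0.0021)–(0, -2.81636, 0.0021)  len=0.0100
  (v16,v19,v17) [++-] → (-0.77499, -1.88401, 0.0021)–(-1.5592, -1.5592, 0.0021)  len=0.8488
  (v17,v19,v20) [-+-] → (-0.77499, -1.88401, 0.0021)–(0, -2.205, 0.0021)  len=0.8388
  (v18,v21,v19) [--+] → (1.98221, -1.99525, 0.0021)–(0, -2.81636, 0.0021)  len=2.1455
  (v19,v21,v22) [+-+] → (1.98221, -1.99525, 0.0021)–(1.99143, -1.99143, 0.0021)  len=0.0100
  (v19,v22,v20) [++-] → (0.78421, -1.88019, 0.0021)–(0, -2.205, 0.0021)  len=0.8488
  (v20,v22,v23) [-+-] → (0.78421, -1.88019, 0.0021)–(1.5592, -1.5592, 0.0021)  len=0.8388
  (v21,v0,v22) [--+] → (2.81254, -0.00922084, 0.0021)–(1.99143, -1.99143, 0.0021)  len=2.1455
  (v22,v0,v1) [+-+] → (2.81254, -0.00922084, 0.0021)–(2.81636, 0, 0.0021)  len=0.0100
  (v22,v1,v23) [++-] → (1.88401, -0.77499, 0.0021)–(1.5592, -1.5592, 0.0021)  len=0.8488
  (v23,v1,v2) [-+-] → (1.88401, -0.77499, 0.0021)–(2.205, 0, 0.0021)  len=0.8388

Chained into 2 loop(s):
  loop 1: 16 segments, perimeter = 17.2442
  loop 2: 16 segments, perimeter = 13.5012
Total perimeter = 30.745
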